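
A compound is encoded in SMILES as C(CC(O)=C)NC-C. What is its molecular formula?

C6H13NO

Heavy atoms from the SMILES: 6 C, 1 N, 1 O.
Implicit hydrogens by atom environment:
  4 × C: 2 H each → 8
  1 × C: 3 H
  1 × C: no H
  1 × N: 1 H
  1 × O: 1 H
  Total hydrogens = 13.
Molecular formula: C6H13NO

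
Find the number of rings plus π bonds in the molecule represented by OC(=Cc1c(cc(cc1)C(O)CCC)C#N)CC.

Molecular formula from the SMILES: C15H19NO2.
DoU = (2C + 2 + N − H − X)/2 = (2·15 + 2 + 1 − 19 − 0)/2 = 14/2 = 7.
(Structurally: 1 ring(s) + 6 π bond(s) = 7.)

7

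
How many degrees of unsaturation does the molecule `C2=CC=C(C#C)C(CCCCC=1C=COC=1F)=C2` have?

Molecular formula from the SMILES: C16H15FO.
DoU = (2C + 2 + N − H − X)/2 = (2·16 + 2 + 0 − 15 − 1)/2 = 18/2 = 9.
(Structurally: 2 ring(s) + 7 π bond(s) = 9.)

9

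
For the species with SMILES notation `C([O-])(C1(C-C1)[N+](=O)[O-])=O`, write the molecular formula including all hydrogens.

Heavy atoms from the SMILES: 4 C, 1 N, 4 O.
Implicit hydrogens by atom environment:
  2 × C: 2 H each → 4
  2 × C: no H
  2 × O: no H
  2 × O (charge -1): no H
  1 × N (charge +1): no H
  Total hydrogens = 4.
Net charge -1.
Molecular formula: C4H4NO4-

C4H4NO4-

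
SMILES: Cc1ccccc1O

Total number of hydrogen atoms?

Hydrogens are implicit in SMILES; fill each atom to its normal valence:
  4 × C (aromatic): 1 H each → 4
  2 × C (aromatic): no H
  1 × C: 3 H
  1 × O: 1 H
  Total hydrogens = 8.

8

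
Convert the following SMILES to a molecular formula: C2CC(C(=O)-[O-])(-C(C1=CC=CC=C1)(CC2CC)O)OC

Heavy atoms from the SMILES: 16 C, 4 O.
Implicit hydrogens by atom environment:
  5 × C (aromatic): 1 H each → 5
  4 × C: 2 H each → 8
  3 × C: no H
  2 × C: 3 H each → 6
  2 × O: no H
  1 × C: 1 H
  1 × C (aromatic): no H
  1 × O: 1 H
  1 × O (charge -1): no H
  Total hydrogens = 21.
Net charge -1.
Molecular formula: C16H21O4-

C16H21O4-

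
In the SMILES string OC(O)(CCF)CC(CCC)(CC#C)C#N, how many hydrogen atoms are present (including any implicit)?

18

Hydrogens are implicit in SMILES; fill each atom to its normal valence:
  6 × C: 2 H each → 12
  4 × C: no H
  2 × O: 1 H each → 2
  1 × C: 3 H
  1 × C: 1 H
  1 × F: no H
  1 × N: no H
  Total hydrogens = 18.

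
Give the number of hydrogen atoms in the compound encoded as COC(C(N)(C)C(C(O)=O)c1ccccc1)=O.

Hydrogens are implicit in SMILES; fill each atom to its normal valence:
  5 × C (aromatic): 1 H each → 5
  3 × C: no H
  3 × O: no H
  2 × C: 3 H each → 6
  1 × C: 1 H
  1 × C (aromatic): no H
  1 × N: 2 H
  1 × O: 1 H
  Total hydrogens = 15.

15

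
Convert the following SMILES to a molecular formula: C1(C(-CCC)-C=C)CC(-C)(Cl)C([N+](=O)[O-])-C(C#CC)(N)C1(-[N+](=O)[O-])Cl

C16H23Cl2N3O4

Heavy atoms from the SMILES: 16 C, 2 Cl, 3 N, 4 O.
Implicit hydrogens by atom environment:
  5 × C: no H
  4 × C: 2 H each → 8
  4 × C: 1 H each → 4
  3 × C: 3 H each → 9
  2 × Cl: no H
  2 × N (charge +1): no H
  2 × O: no H
  2 × O (charge -1): no H
  1 × N: 2 H
  Total hydrogens = 23.
Molecular formula: C16H23Cl2N3O4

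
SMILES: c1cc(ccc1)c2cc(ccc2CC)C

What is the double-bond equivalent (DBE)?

Molecular formula from the SMILES: C15H16.
DoU = (2C + 2 + N − H − X)/2 = (2·15 + 2 + 0 − 16 − 0)/2 = 16/2 = 8.
(Structurally: 2 ring(s) + 6 π bond(s) = 8.)

8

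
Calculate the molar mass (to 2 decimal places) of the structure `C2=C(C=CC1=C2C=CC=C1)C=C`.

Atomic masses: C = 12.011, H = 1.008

Molecular formula: C12H10.
M = 12×12.011 + 10×1.008 = 154.21 g/mol.

154.21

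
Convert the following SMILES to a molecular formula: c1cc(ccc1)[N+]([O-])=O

Heavy atoms from the SMILES: 6 C, 1 N, 2 O.
Implicit hydrogens by atom environment:
  5 × C (aromatic): 1 H each → 5
  1 × C (aromatic): no H
  1 × N (charge +1): no H
  1 × O: no H
  1 × O (charge -1): no H
  Total hydrogens = 5.
Molecular formula: C6H5NO2

C6H5NO2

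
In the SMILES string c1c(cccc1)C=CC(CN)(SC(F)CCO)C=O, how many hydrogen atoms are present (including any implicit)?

Hydrogens are implicit in SMILES; fill each atom to its normal valence:
  5 × C (aromatic): 1 H each → 5
  4 × C: 1 H each → 4
  3 × C: 2 H each → 6
  1 × C: no H
  1 × C (aromatic): no H
  1 × F: no H
  1 × N: 2 H
  1 × O: 1 H
  1 × O: no H
  1 × S: no H
  Total hydrogens = 18.

18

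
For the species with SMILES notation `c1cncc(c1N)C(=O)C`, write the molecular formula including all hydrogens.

C7H8N2O

Heavy atoms from the SMILES: 7 C, 2 N, 1 O.
Implicit hydrogens by atom environment:
  3 × C (aromatic): 1 H each → 3
  2 × C (aromatic): no H
  1 × C: 3 H
  1 × C: no H
  1 × N: 2 H
  1 × N (aromatic): no H
  1 × O: no H
  Total hydrogens = 8.
Molecular formula: C7H8N2O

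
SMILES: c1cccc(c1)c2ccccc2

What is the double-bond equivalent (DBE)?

8

Molecular formula from the SMILES: C12H10.
DoU = (2C + 2 + N − H − X)/2 = (2·12 + 2 + 0 − 10 − 0)/2 = 16/2 = 8.
(Structurally: 2 ring(s) + 6 π bond(s) = 8.)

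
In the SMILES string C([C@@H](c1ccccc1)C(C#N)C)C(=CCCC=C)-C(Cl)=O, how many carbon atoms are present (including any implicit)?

18

The symbol for carbon appears 18 times in the SMILES. Lowercase c denotes aromatic carbon and counts toward C.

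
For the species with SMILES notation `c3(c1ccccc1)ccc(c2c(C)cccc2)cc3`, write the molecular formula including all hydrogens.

Heavy atoms from the SMILES: 19 C.
Implicit hydrogens by atom environment:
  13 × C (aromatic): 1 H each → 13
  5 × C (aromatic): no H
  1 × C: 3 H
  Total hydrogens = 16.
Molecular formula: C19H16

C19H16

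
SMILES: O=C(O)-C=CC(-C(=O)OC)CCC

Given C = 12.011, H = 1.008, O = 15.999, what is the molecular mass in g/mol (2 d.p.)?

Molecular formula: C9H14O4.
M = 9×12.011 + 14×1.008 + 4×15.999 = 186.21 g/mol.

186.21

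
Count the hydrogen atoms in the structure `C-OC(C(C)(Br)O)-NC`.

12

Hydrogens are implicit in SMILES; fill each atom to its normal valence:
  3 × C: 3 H each → 9
  1 × Br: no H
  1 × C: 1 H
  1 × C: no H
  1 × N: 1 H
  1 × O: 1 H
  1 × O: no H
  Total hydrogens = 12.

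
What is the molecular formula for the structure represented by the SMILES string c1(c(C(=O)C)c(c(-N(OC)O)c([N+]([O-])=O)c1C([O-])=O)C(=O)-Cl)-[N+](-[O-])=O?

Heavy atoms from the SMILES: 11 C, 1 Cl, 3 N, 10 O.
Implicit hydrogens by atom environment:
  6 × C (aromatic): no H
  6 × O: no H
  3 × C: no H
  3 × O (charge -1): no H
  2 × C: 3 H each → 6
  2 × N (charge +1): no H
  1 × Cl: no H
  1 × N: no H
  1 × O: 1 H
  Total hydrogens = 7.
Net charge -1.
Molecular formula: C11H7ClN3O10-

C11H7ClN3O10-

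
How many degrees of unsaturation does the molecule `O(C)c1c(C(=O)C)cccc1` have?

Molecular formula from the SMILES: C9H10O2.
DoU = (2C + 2 + N − H − X)/2 = (2·9 + 2 + 0 − 10 − 0)/2 = 10/2 = 5.
(Structurally: 1 ring(s) + 4 π bond(s) = 5.)

5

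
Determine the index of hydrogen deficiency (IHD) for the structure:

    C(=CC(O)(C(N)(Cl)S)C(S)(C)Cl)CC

Molecular formula from the SMILES: C8H15Cl2NOS2.
DoU = (2C + 2 + N − H − X)/2 = (2·8 + 2 + 1 − 15 − 2)/2 = 2/2 = 1.
(Structurally: 0 ring(s) + 1 π bond(s) = 1.)

1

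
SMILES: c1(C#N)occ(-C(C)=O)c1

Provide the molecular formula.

C7H5NO2

Heavy atoms from the SMILES: 7 C, 1 N, 2 O.
Implicit hydrogens by atom environment:
  2 × C (aromatic): 1 H each → 2
  2 × C (aromatic): no H
  2 × C: no H
  1 × C: 3 H
  1 × N: no H
  1 × O (aromatic): no H
  1 × O: no H
  Total hydrogens = 5.
Molecular formula: C7H5NO2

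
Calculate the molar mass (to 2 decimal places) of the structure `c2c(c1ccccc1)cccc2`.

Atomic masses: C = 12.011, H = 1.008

154.21

Molecular formula: C12H10.
M = 12×12.011 + 10×1.008 = 154.21 g/mol.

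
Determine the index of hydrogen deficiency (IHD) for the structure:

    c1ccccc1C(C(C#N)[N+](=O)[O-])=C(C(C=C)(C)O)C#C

Molecular formula from the SMILES: C16H14N2O3.
DoU = (2C + 2 + N − H − X)/2 = (2·16 + 2 + 2 − 14 − 0)/2 = 22/2 = 11.
(Structurally: 1 ring(s) + 10 π bond(s) = 11.)

11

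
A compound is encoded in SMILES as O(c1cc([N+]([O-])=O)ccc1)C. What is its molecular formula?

Heavy atoms from the SMILES: 7 C, 1 N, 3 O.
Implicit hydrogens by atom environment:
  4 × C (aromatic): 1 H each → 4
  2 × C (aromatic): no H
  2 × O: no H
  1 × C: 3 H
  1 × N (charge +1): no H
  1 × O (charge -1): no H
  Total hydrogens = 7.
Molecular formula: C7H7NO3

C7H7NO3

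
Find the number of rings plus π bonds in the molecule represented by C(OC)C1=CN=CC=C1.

4

Molecular formula from the SMILES: C7H9NO.
DoU = (2C + 2 + N − H − X)/2 = (2·7 + 2 + 1 − 9 − 0)/2 = 8/2 = 4.
(Structurally: 1 ring(s) + 3 π bond(s) = 4.)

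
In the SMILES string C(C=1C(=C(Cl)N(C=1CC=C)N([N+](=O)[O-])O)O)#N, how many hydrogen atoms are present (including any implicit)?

7

Hydrogens are implicit in SMILES; fill each atom to its normal valence:
  4 × C (aromatic): no H
  2 × C: 2 H each → 4
  2 × N: no H
  2 × O: 1 H each → 2
  1 × C: 1 H
  1 × C: no H
  1 × Cl: no H
  1 × N (aromatic): no H
  1 × N (charge +1): no H
  1 × O: no H
  1 × O (charge -1): no H
  Total hydrogens = 7.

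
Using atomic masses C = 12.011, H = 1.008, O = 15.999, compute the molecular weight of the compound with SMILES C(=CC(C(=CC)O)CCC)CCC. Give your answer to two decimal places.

182.31

Molecular formula: C12H22O.
M = 12×12.011 + 22×1.008 + 1×15.999 = 182.31 g/mol.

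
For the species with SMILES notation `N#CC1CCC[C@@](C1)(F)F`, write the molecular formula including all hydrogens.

C7H9F2N

Heavy atoms from the SMILES: 7 C, 2 F, 1 N.
Implicit hydrogens by atom environment:
  4 × C: 2 H each → 8
  2 × C: no H
  2 × F: no H
  1 × C: 1 H
  1 × N: no H
  Total hydrogens = 9.
Molecular formula: C7H9F2N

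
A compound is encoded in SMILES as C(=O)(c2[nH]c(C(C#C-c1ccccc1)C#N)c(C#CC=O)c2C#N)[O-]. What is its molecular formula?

C19H8N3O3-

Heavy atoms from the SMILES: 19 C, 3 N, 3 O.
Implicit hydrogens by atom environment:
  7 × C: no H
  5 × C (aromatic): 1 H each → 5
  5 × C (aromatic): no H
  2 × C: 1 H each → 2
  2 × N: no H
  2 × O: no H
  1 × N (aromatic): 1 H
  1 × O (charge -1): no H
  Total hydrogens = 8.
Net charge -1.
Molecular formula: C19H8N3O3-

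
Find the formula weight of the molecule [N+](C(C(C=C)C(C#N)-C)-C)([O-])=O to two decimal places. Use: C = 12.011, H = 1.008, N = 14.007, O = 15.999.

Molecular formula: C8H12N2O2.
M = 8×12.011 + 12×1.008 + 2×14.007 + 2×15.999 = 168.20 g/mol.

168.20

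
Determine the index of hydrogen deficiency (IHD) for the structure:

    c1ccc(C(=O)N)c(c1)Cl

Molecular formula from the SMILES: C7H6ClNO.
DoU = (2C + 2 + N − H − X)/2 = (2·7 + 2 + 1 − 6 − 1)/2 = 10/2 = 5.
(Structurally: 1 ring(s) + 4 π bond(s) = 5.)

5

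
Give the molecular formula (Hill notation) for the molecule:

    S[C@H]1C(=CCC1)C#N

C6H7NS

Heavy atoms from the SMILES: 6 C, 1 N, 1 S.
Implicit hydrogens by atom environment:
  2 × C: 2 H each → 4
  2 × C: 1 H each → 2
  2 × C: no H
  1 × N: no H
  1 × S: 1 H
  Total hydrogens = 7.
Molecular formula: C6H7NS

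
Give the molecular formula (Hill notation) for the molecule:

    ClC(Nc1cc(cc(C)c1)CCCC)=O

Heavy atoms from the SMILES: 12 C, 1 Cl, 1 N, 1 O.
Implicit hydrogens by atom environment:
  3 × C: 2 H each → 6
  3 × C (aromatic): 1 H each → 3
  3 × C (aromatic): no H
  2 × C: 3 H each → 6
  1 × C: no H
  1 × Cl: no H
  1 × N: 1 H
  1 × O: no H
  Total hydrogens = 16.
Molecular formula: C12H16ClNO

C12H16ClNO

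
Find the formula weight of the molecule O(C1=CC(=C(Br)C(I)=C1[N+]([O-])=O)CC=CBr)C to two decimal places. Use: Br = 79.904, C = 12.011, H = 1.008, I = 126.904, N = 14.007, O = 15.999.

Molecular formula: C10H8Br2INO3.
M = 2×79.904 + 10×12.011 + 8×1.008 + 1×126.904 + 1×14.007 + 3×15.999 = 476.89 g/mol.

476.89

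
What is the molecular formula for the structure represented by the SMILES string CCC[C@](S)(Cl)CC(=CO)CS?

C8H15ClOS2

Heavy atoms from the SMILES: 8 C, 1 Cl, 1 O, 2 S.
Implicit hydrogens by atom environment:
  4 × C: 2 H each → 8
  2 × C: no H
  2 × S: 1 H each → 2
  1 × C: 3 H
  1 × C: 1 H
  1 × Cl: no H
  1 × O: 1 H
  Total hydrogens = 15.
Molecular formula: C8H15ClOS2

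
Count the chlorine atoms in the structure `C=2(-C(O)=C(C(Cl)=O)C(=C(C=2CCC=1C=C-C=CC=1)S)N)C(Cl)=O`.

2

The symbol for chlorine appears 2 times in the SMILES.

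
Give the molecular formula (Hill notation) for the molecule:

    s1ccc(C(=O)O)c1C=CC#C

Heavy atoms from the SMILES: 9 C, 2 O, 1 S.
Implicit hydrogens by atom environment:
  3 × C: 1 H each → 3
  2 × C (aromatic): 1 H each → 2
  2 × C (aromatic): no H
  2 × C: no H
  1 × O: 1 H
  1 × O: no H
  1 × S (aromatic): no H
  Total hydrogens = 6.
Molecular formula: C9H6O2S

C9H6O2S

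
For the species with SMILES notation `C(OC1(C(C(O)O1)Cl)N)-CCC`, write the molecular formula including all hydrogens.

Heavy atoms from the SMILES: 7 C, 1 Cl, 1 N, 3 O.
Implicit hydrogens by atom environment:
  3 × C: 2 H each → 6
  2 × C: 1 H each → 2
  2 × O: no H
  1 × C: 3 H
  1 × C: no H
  1 × Cl: no H
  1 × N: 2 H
  1 × O: 1 H
  Total hydrogens = 14.
Molecular formula: C7H14ClNO3

C7H14ClNO3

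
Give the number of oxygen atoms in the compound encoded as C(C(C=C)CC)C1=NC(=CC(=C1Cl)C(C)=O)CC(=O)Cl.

The symbol for oxygen appears 2 times in the SMILES.

2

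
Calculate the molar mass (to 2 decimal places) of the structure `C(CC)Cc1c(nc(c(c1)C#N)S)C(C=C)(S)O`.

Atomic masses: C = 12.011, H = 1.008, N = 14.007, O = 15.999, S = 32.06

Molecular formula: C13H16N2OS2.
M = 13×12.011 + 16×1.008 + 2×14.007 + 1×15.999 + 2×32.06 = 280.40 g/mol.

280.40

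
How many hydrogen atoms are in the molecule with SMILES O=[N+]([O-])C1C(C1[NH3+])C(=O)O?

Hydrogens are implicit in SMILES; fill each atom to its normal valence:
  3 × C: 1 H each → 3
  2 × O: no H
  1 × C: no H
  1 × N (charge +1): 3 H
  1 × N (charge +1): no H
  1 × O: 1 H
  1 × O (charge -1): no H
  Total hydrogens = 7.

7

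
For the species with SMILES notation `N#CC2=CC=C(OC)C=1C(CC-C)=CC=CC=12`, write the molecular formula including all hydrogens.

C15H15NO

Heavy atoms from the SMILES: 15 C, 1 N, 1 O.
Implicit hydrogens by atom environment:
  5 × C (aromatic): 1 H each → 5
  5 × C (aromatic): no H
  2 × C: 3 H each → 6
  2 × C: 2 H each → 4
  1 × C: no H
  1 × N: no H
  1 × O: no H
  Total hydrogens = 15.
Molecular formula: C15H15NO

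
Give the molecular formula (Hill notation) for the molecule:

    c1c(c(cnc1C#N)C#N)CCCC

Heavy atoms from the SMILES: 11 C, 3 N.
Implicit hydrogens by atom environment:
  3 × C: 2 H each → 6
  3 × C (aromatic): no H
  2 × C (aromatic): 1 H each → 2
  2 × C: no H
  2 × N: no H
  1 × C: 3 H
  1 × N (aromatic): no H
  Total hydrogens = 11.
Molecular formula: C11H11N3

C11H11N3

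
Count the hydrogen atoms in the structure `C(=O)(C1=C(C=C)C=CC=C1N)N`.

Hydrogens are implicit in SMILES; fill each atom to its normal valence:
  3 × C (aromatic): 1 H each → 3
  3 × C (aromatic): no H
  2 × N: 2 H each → 4
  1 × C: 2 H
  1 × C: 1 H
  1 × C: no H
  1 × O: no H
  Total hydrogens = 10.

10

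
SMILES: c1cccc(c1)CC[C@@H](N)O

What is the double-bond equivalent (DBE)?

4

Molecular formula from the SMILES: C9H13NO.
DoU = (2C + 2 + N − H − X)/2 = (2·9 + 2 + 1 − 13 − 0)/2 = 8/2 = 4.
(Structurally: 1 ring(s) + 3 π bond(s) = 4.)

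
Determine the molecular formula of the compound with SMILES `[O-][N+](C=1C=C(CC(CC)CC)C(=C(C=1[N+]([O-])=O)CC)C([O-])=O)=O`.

C15H19N2O6-

Heavy atoms from the SMILES: 15 C, 2 N, 6 O.
Implicit hydrogens by atom environment:
  5 × C (aromatic): no H
  4 × C: 2 H each → 8
  3 × C: 3 H each → 9
  3 × O: no H
  3 × O (charge -1): no H
  2 × N (charge +1): no H
  1 × C (aromatic): 1 H
  1 × C: 1 H
  1 × C: no H
  Total hydrogens = 19.
Net charge -1.
Molecular formula: C15H19N2O6-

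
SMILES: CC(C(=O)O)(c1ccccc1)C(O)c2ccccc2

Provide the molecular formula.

C16H16O3

Heavy atoms from the SMILES: 16 C, 3 O.
Implicit hydrogens by atom environment:
  10 × C (aromatic): 1 H each → 10
  2 × C: no H
  2 × C (aromatic): no H
  2 × O: 1 H each → 2
  1 × C: 3 H
  1 × C: 1 H
  1 × O: no H
  Total hydrogens = 16.
Molecular formula: C16H16O3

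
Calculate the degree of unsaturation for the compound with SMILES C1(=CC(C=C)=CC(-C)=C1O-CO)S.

5

Molecular formula from the SMILES: C10H12O2S.
DoU = (2C + 2 + N − H − X)/2 = (2·10 + 2 + 0 − 12 − 0)/2 = 10/2 = 5.
(Structurally: 1 ring(s) + 4 π bond(s) = 5.)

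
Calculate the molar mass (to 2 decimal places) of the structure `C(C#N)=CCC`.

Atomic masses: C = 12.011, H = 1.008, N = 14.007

Molecular formula: C5H7N.
M = 5×12.011 + 7×1.008 + 1×14.007 = 81.12 g/mol.

81.12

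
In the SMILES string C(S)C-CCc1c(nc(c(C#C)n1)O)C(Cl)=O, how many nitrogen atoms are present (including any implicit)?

2

The symbol for nitrogen appears 2 times in the SMILES.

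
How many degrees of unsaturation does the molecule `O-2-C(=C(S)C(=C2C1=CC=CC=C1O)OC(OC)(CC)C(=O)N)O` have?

8

Molecular formula from the SMILES: C15H17NO6S.
DoU = (2C + 2 + N − H − X)/2 = (2·15 + 2 + 1 − 17 − 0)/2 = 16/2 = 8.
(Structurally: 2 ring(s) + 6 π bond(s) = 8.)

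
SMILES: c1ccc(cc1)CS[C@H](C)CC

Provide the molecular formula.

C11H16S

Heavy atoms from the SMILES: 11 C, 1 S.
Implicit hydrogens by atom environment:
  5 × C (aromatic): 1 H each → 5
  2 × C: 3 H each → 6
  2 × C: 2 H each → 4
  1 × C: 1 H
  1 × C (aromatic): no H
  1 × S: no H
  Total hydrogens = 16.
Molecular formula: C11H16S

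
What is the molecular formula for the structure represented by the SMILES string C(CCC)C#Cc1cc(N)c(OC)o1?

C11H15NO2

Heavy atoms from the SMILES: 11 C, 1 N, 2 O.
Implicit hydrogens by atom environment:
  3 × C: 2 H each → 6
  3 × C (aromatic): no H
  2 × C: 3 H each → 6
  2 × C: no H
  1 × C (aromatic): 1 H
  1 × N: 2 H
  1 × O (aromatic): no H
  1 × O: no H
  Total hydrogens = 15.
Molecular formula: C11H15NO2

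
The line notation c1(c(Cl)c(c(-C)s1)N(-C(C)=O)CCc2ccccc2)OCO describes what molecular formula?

C16H18ClNO3S

Heavy atoms from the SMILES: 16 C, 1 Cl, 1 N, 3 O, 1 S.
Implicit hydrogens by atom environment:
  5 × C (aromatic): 1 H each → 5
  5 × C (aromatic): no H
  3 × C: 2 H each → 6
  2 × C: 3 H each → 6
  2 × O: no H
  1 × C: no H
  1 × Cl: no H
  1 × N: no H
  1 × O: 1 H
  1 × S (aromatic): no H
  Total hydrogens = 18.
Molecular formula: C16H18ClNO3S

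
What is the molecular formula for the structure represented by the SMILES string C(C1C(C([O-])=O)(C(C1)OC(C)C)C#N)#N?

Heavy atoms from the SMILES: 10 C, 2 N, 3 O.
Implicit hydrogens by atom environment:
  4 × C: no H
  3 × C: 1 H each → 3
  2 × C: 3 H each → 6
  2 × N: no H
  2 × O: no H
  1 × C: 2 H
  1 × O (charge -1): no H
  Total hydrogens = 11.
Net charge -1.
Molecular formula: C10H11N2O3-

C10H11N2O3-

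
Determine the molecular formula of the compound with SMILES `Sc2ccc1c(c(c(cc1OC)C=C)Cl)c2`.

C13H11ClOS

Heavy atoms from the SMILES: 13 C, 1 Cl, 1 O, 1 S.
Implicit hydrogens by atom environment:
  6 × C (aromatic): no H
  4 × C (aromatic): 1 H each → 4
  1 × C: 3 H
  1 × C: 2 H
  1 × C: 1 H
  1 × Cl: no H
  1 × O: no H
  1 × S: 1 H
  Total hydrogens = 11.
Molecular formula: C13H11ClOS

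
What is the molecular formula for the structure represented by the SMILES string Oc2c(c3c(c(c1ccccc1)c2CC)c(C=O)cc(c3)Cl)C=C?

Heavy atoms from the SMILES: 21 C, 1 Cl, 2 O.
Implicit hydrogens by atom environment:
  9 × C (aromatic): no H
  7 × C (aromatic): 1 H each → 7
  2 × C: 2 H each → 4
  2 × C: 1 H each → 2
  1 × C: 3 H
  1 × Cl: no H
  1 × O: 1 H
  1 × O: no H
  Total hydrogens = 17.
Molecular formula: C21H17ClO2

C21H17ClO2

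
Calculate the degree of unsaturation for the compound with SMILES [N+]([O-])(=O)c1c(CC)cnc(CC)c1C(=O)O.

Molecular formula from the SMILES: C10H12N2O4.
DoU = (2C + 2 + N − H − X)/2 = (2·10 + 2 + 2 − 12 − 0)/2 = 12/2 = 6.
(Structurally: 1 ring(s) + 5 π bond(s) = 6.)

6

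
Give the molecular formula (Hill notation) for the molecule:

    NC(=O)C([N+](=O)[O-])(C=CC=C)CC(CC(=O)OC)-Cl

Heavy atoms from the SMILES: 11 C, 1 Cl, 2 N, 5 O.
Implicit hydrogens by atom environment:
  4 × C: 1 H each → 4
  4 × O: no H
  3 × C: 2 H each → 6
  3 × C: no H
  1 × C: 3 H
  1 × Cl: no H
  1 × N: 2 H
  1 × N (charge +1): no H
  1 × O (charge -1): no H
  Total hydrogens = 15.
Molecular formula: C11H15ClN2O5

C11H15ClN2O5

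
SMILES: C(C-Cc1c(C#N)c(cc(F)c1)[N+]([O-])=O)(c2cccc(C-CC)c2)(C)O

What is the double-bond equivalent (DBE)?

11

Molecular formula from the SMILES: C20H21FN2O3.
DoU = (2C + 2 + N − H − X)/2 = (2·20 + 2 + 2 − 21 − 1)/2 = 22/2 = 11.
(Structurally: 2 ring(s) + 9 π bond(s) = 11.)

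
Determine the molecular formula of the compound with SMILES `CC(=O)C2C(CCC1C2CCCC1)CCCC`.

Heavy atoms from the SMILES: 16 C, 1 O.
Implicit hydrogens by atom environment:
  9 × C: 2 H each → 18
  4 × C: 1 H each → 4
  2 × C: 3 H each → 6
  1 × C: no H
  1 × O: no H
  Total hydrogens = 28.
Molecular formula: C16H28O

C16H28O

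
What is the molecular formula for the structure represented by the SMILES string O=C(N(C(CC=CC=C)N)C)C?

C9H16N2O

Heavy atoms from the SMILES: 9 C, 2 N, 1 O.
Implicit hydrogens by atom environment:
  4 × C: 1 H each → 4
  2 × C: 3 H each → 6
  2 × C: 2 H each → 4
  1 × C: no H
  1 × N: 2 H
  1 × N: no H
  1 × O: no H
  Total hydrogens = 16.
Molecular formula: C9H16N2O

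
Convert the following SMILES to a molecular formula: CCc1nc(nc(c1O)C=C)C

Heavy atoms from the SMILES: 9 C, 2 N, 1 O.
Implicit hydrogens by atom environment:
  4 × C (aromatic): no H
  2 × C: 3 H each → 6
  2 × C: 2 H each → 4
  2 × N (aromatic): no H
  1 × C: 1 H
  1 × O: 1 H
  Total hydrogens = 12.
Molecular formula: C9H12N2O

C9H12N2O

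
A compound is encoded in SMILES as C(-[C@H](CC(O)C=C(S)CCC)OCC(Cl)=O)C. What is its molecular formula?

C12H21ClO3S

Heavy atoms from the SMILES: 12 C, 1 Cl, 3 O, 1 S.
Implicit hydrogens by atom environment:
  5 × C: 2 H each → 10
  3 × C: 1 H each → 3
  2 × C: 3 H each → 6
  2 × C: no H
  2 × O: no H
  1 × Cl: no H
  1 × O: 1 H
  1 × S: 1 H
  Total hydrogens = 21.
Molecular formula: C12H21ClO3S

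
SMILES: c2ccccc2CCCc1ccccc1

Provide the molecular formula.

Heavy atoms from the SMILES: 15 C.
Implicit hydrogens by atom environment:
  10 × C (aromatic): 1 H each → 10
  3 × C: 2 H each → 6
  2 × C (aromatic): no H
  Total hydrogens = 16.
Molecular formula: C15H16

C15H16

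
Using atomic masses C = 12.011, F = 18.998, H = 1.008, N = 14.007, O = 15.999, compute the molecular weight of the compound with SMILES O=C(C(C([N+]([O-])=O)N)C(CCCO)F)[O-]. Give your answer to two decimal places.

223.18

Molecular formula: C7H12FN2O5-.
M = 7×12.011 + 1×18.998 + 12×1.008 + 2×14.007 + 5×15.999 = 223.18 g/mol.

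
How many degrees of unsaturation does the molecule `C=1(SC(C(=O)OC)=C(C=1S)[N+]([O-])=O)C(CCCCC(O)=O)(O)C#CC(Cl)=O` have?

9

Molecular formula from the SMILES: C15H14ClNO8S2.
DoU = (2C + 2 + N − H − X)/2 = (2·15 + 2 + 1 − 14 − 1)/2 = 18/2 = 9.
(Structurally: 1 ring(s) + 8 π bond(s) = 9.)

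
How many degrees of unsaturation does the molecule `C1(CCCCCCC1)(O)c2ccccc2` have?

Molecular formula from the SMILES: C14H20O.
DoU = (2C + 2 + N − H − X)/2 = (2·14 + 2 + 0 − 20 − 0)/2 = 10/2 = 5.
(Structurally: 2 ring(s) + 3 π bond(s) = 5.)

5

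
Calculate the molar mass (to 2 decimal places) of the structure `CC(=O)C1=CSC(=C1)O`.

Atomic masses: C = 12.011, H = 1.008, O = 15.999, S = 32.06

Molecular formula: C6H6O2S.
M = 6×12.011 + 6×1.008 + 2×15.999 + 1×32.06 = 142.17 g/mol.

142.17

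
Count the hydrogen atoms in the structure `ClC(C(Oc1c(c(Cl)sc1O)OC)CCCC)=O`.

14

Hydrogens are implicit in SMILES; fill each atom to its normal valence:
  4 × C (aromatic): no H
  3 × C: 2 H each → 6
  3 × O: no H
  2 × C: 3 H each → 6
  2 × Cl: no H
  1 × C: 1 H
  1 × C: no H
  1 × O: 1 H
  1 × S (aromatic): no H
  Total hydrogens = 14.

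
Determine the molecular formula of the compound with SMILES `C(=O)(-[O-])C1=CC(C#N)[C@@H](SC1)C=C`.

C9H8NO2S-

Heavy atoms from the SMILES: 9 C, 1 N, 2 O, 1 S.
Implicit hydrogens by atom environment:
  4 × C: 1 H each → 4
  3 × C: no H
  2 × C: 2 H each → 4
  1 × N: no H
  1 × O: no H
  1 × O (charge -1): no H
  1 × S: no H
  Total hydrogens = 8.
Net charge -1.
Molecular formula: C9H8NO2S-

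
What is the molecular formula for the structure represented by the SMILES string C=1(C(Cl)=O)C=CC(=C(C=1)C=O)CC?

C10H9ClO2

Heavy atoms from the SMILES: 10 C, 1 Cl, 2 O.
Implicit hydrogens by atom environment:
  3 × C (aromatic): 1 H each → 3
  3 × C (aromatic): no H
  2 × O: no H
  1 × C: 3 H
  1 × C: 2 H
  1 × C: 1 H
  1 × C: no H
  1 × Cl: no H
  Total hydrogens = 9.
Molecular formula: C10H9ClO2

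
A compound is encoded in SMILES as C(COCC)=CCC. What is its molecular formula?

Heavy atoms from the SMILES: 7 C, 1 O.
Implicit hydrogens by atom environment:
  3 × C: 2 H each → 6
  2 × C: 3 H each → 6
  2 × C: 1 H each → 2
  1 × O: no H
  Total hydrogens = 14.
Molecular formula: C7H14O

C7H14O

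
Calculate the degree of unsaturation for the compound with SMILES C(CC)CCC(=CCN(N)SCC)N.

Molecular formula from the SMILES: C10H23N3S.
DoU = (2C + 2 + N − H − X)/2 = (2·10 + 2 + 3 − 23 − 0)/2 = 2/2 = 1.
(Structurally: 0 ring(s) + 1 π bond(s) = 1.)

1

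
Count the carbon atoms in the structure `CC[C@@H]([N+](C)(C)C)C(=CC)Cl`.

The symbol for carbon appears 9 times in the SMILES. (Cl is a single chlorine, not C + l.)

9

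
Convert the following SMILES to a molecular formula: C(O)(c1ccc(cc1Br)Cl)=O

Heavy atoms from the SMILES: 1 Br, 7 C, 1 Cl, 2 O.
Implicit hydrogens by atom environment:
  3 × C (aromatic): 1 H each → 3
  3 × C (aromatic): no H
  1 × Br: no H
  1 × C: no H
  1 × Cl: no H
  1 × O: 1 H
  1 × O: no H
  Total hydrogens = 4.
Molecular formula: C7H4BrClO2

C7H4BrClO2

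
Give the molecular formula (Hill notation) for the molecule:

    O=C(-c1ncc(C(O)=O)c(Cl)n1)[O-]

C6H2ClN2O4-

Heavy atoms from the SMILES: 6 C, 1 Cl, 2 N, 4 O.
Implicit hydrogens by atom environment:
  3 × C (aromatic): no H
  2 × C: no H
  2 × N (aromatic): no H
  2 × O: no H
  1 × C (aromatic): 1 H
  1 × Cl: no H
  1 × O: 1 H
  1 × O (charge -1): no H
  Total hydrogens = 2.
Net charge -1.
Molecular formula: C6H2ClN2O4-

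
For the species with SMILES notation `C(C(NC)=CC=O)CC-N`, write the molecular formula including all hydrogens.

C7H14N2O

Heavy atoms from the SMILES: 7 C, 2 N, 1 O.
Implicit hydrogens by atom environment:
  3 × C: 2 H each → 6
  2 × C: 1 H each → 2
  1 × C: 3 H
  1 × C: no H
  1 × N: 2 H
  1 × N: 1 H
  1 × O: no H
  Total hydrogens = 14.
Molecular formula: C7H14N2O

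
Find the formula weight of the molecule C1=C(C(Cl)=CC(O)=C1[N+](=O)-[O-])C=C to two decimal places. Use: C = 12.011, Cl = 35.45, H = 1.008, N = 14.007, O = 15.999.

199.59

Molecular formula: C8H6ClNO3.
M = 8×12.011 + 1×35.45 + 6×1.008 + 1×14.007 + 3×15.999 = 199.59 g/mol.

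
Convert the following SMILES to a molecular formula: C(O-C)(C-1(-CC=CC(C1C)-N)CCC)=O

C12H21NO2

Heavy atoms from the SMILES: 12 C, 1 N, 2 O.
Implicit hydrogens by atom environment:
  4 × C: 1 H each → 4
  3 × C: 3 H each → 9
  3 × C: 2 H each → 6
  2 × C: no H
  2 × O: no H
  1 × N: 2 H
  Total hydrogens = 21.
Molecular formula: C12H21NO2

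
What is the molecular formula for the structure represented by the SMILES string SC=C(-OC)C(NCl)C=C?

Heavy atoms from the SMILES: 6 C, 1 Cl, 1 N, 1 O, 1 S.
Implicit hydrogens by atom environment:
  3 × C: 1 H each → 3
  1 × C: 3 H
  1 × C: 2 H
  1 × C: no H
  1 × Cl: no H
  1 × N: 1 H
  1 × O: no H
  1 × S: 1 H
  Total hydrogens = 10.
Molecular formula: C6H10ClNOS

C6H10ClNOS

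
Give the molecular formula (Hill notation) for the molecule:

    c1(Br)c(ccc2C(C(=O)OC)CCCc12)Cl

C12H12BrClO2

Heavy atoms from the SMILES: 1 Br, 12 C, 1 Cl, 2 O.
Implicit hydrogens by atom environment:
  4 × C (aromatic): no H
  3 × C: 2 H each → 6
  2 × C (aromatic): 1 H each → 2
  2 × O: no H
  1 × Br: no H
  1 × C: 3 H
  1 × C: 1 H
  1 × C: no H
  1 × Cl: no H
  Total hydrogens = 12.
Molecular formula: C12H12BrClO2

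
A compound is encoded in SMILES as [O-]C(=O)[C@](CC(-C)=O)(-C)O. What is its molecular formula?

Heavy atoms from the SMILES: 6 C, 4 O.
Implicit hydrogens by atom environment:
  3 × C: no H
  2 × C: 3 H each → 6
  2 × O: no H
  1 × C: 2 H
  1 × O: 1 H
  1 × O (charge -1): no H
  Total hydrogens = 9.
Net charge -1.
Molecular formula: C6H9O4-

C6H9O4-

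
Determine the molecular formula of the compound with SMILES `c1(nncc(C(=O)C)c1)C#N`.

Heavy atoms from the SMILES: 7 C, 3 N, 1 O.
Implicit hydrogens by atom environment:
  2 × C (aromatic): 1 H each → 2
  2 × C (aromatic): no H
  2 × C: no H
  2 × N (aromatic): no H
  1 × C: 3 H
  1 × N: no H
  1 × O: no H
  Total hydrogens = 5.
Molecular formula: C7H5N3O

C7H5N3O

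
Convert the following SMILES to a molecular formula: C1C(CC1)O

Heavy atoms from the SMILES: 4 C, 1 O.
Implicit hydrogens by atom environment:
  3 × C: 2 H each → 6
  1 × C: 1 H
  1 × O: 1 H
  Total hydrogens = 8.
Molecular formula: C4H8O

C4H8O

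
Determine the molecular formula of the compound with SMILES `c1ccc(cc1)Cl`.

Heavy atoms from the SMILES: 6 C, 1 Cl.
Implicit hydrogens by atom environment:
  5 × C (aromatic): 1 H each → 5
  1 × C (aromatic): no H
  1 × Cl: no H
  Total hydrogens = 5.
Molecular formula: C6H5Cl

C6H5Cl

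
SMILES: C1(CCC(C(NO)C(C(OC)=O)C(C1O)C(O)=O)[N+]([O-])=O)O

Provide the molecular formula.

C11H18N2O9

Heavy atoms from the SMILES: 11 C, 2 N, 9 O.
Implicit hydrogens by atom environment:
  6 × C: 1 H each → 6
  4 × O: 1 H each → 4
  4 × O: no H
  2 × C: 2 H each → 4
  2 × C: no H
  1 × C: 3 H
  1 × N: 1 H
  1 × N (charge +1): no H
  1 × O (charge -1): no H
  Total hydrogens = 18.
Molecular formula: C11H18N2O9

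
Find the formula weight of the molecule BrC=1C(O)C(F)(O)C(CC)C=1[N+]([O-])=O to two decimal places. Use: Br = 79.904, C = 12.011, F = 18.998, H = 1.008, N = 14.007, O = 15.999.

270.05

Molecular formula: C7H9BrFNO4.
M = 1×79.904 + 7×12.011 + 1×18.998 + 9×1.008 + 1×14.007 + 4×15.999 = 270.05 g/mol.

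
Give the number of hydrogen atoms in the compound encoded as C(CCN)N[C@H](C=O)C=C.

14

Hydrogens are implicit in SMILES; fill each atom to its normal valence:
  4 × C: 2 H each → 8
  3 × C: 1 H each → 3
  1 × N: 2 H
  1 × N: 1 H
  1 × O: no H
  Total hydrogens = 14.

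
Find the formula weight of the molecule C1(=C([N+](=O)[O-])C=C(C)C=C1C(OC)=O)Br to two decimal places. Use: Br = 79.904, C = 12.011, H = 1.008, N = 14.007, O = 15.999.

274.07

Molecular formula: C9H8BrNO4.
M = 1×79.904 + 9×12.011 + 8×1.008 + 1×14.007 + 4×15.999 = 274.07 g/mol.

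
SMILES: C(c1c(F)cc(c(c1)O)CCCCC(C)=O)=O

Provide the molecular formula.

C13H15FO3

Heavy atoms from the SMILES: 13 C, 1 F, 3 O.
Implicit hydrogens by atom environment:
  4 × C: 2 H each → 8
  4 × C (aromatic): no H
  2 × C (aromatic): 1 H each → 2
  2 × O: no H
  1 × C: 3 H
  1 × C: 1 H
  1 × C: no H
  1 × F: no H
  1 × O: 1 H
  Total hydrogens = 15.
Molecular formula: C13H15FO3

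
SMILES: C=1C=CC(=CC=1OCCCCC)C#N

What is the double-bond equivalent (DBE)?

6

Molecular formula from the SMILES: C12H15NO.
DoU = (2C + 2 + N − H − X)/2 = (2·12 + 2 + 1 − 15 − 0)/2 = 12/2 = 6.
(Structurally: 1 ring(s) + 5 π bond(s) = 6.)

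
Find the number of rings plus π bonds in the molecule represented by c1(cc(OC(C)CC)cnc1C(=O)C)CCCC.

Molecular formula from the SMILES: C15H23NO2.
DoU = (2C + 2 + N − H − X)/2 = (2·15 + 2 + 1 − 23 − 0)/2 = 10/2 = 5.
(Structurally: 1 ring(s) + 4 π bond(s) = 5.)

5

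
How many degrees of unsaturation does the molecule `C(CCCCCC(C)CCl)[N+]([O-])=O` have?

Molecular formula from the SMILES: C9H18ClNO2.
DoU = (2C + 2 + N − H − X)/2 = (2·9 + 2 + 1 − 18 − 1)/2 = 2/2 = 1.
(Structurally: 0 ring(s) + 1 π bond(s) = 1.)

1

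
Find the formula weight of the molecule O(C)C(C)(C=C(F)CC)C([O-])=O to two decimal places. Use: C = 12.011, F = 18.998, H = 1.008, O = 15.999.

175.18

Molecular formula: C8H12FO3-.
M = 8×12.011 + 1×18.998 + 12×1.008 + 3×15.999 = 175.18 g/mol.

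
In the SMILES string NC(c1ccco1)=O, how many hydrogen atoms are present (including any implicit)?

Hydrogens are implicit in SMILES; fill each atom to its normal valence:
  3 × C (aromatic): 1 H each → 3
  1 × C (aromatic): no H
  1 × C: no H
  1 × N: 2 H
  1 × O (aromatic): no H
  1 × O: no H
  Total hydrogens = 5.

5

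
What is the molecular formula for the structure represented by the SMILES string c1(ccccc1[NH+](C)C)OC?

C9H14NO+

Heavy atoms from the SMILES: 9 C, 1 N, 1 O.
Implicit hydrogens by atom environment:
  4 × C (aromatic): 1 H each → 4
  3 × C: 3 H each → 9
  2 × C (aromatic): no H
  1 × N (charge +1): 1 H
  1 × O: no H
  Total hydrogens = 14.
Net charge +1.
Molecular formula: C9H14NO+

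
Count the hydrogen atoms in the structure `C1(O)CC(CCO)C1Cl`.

11

Hydrogens are implicit in SMILES; fill each atom to its normal valence:
  3 × C: 2 H each → 6
  3 × C: 1 H each → 3
  2 × O: 1 H each → 2
  1 × Cl: no H
  Total hydrogens = 11.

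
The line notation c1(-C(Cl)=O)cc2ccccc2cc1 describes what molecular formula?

C11H7ClO

Heavy atoms from the SMILES: 11 C, 1 Cl, 1 O.
Implicit hydrogens by atom environment:
  7 × C (aromatic): 1 H each → 7
  3 × C (aromatic): no H
  1 × C: no H
  1 × Cl: no H
  1 × O: no H
  Total hydrogens = 7.
Molecular formula: C11H7ClO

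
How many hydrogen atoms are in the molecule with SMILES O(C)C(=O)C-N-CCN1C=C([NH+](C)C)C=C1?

Hydrogens are implicit in SMILES; fill each atom to its normal valence:
  3 × C: 3 H each → 9
  3 × C: 2 H each → 6
  3 × C (aromatic): 1 H each → 3
  2 × O: no H
  1 × C (aromatic): no H
  1 × C: no H
  1 × N (charge +1): 1 H
  1 × N: 1 H
  1 × N (aromatic): no H
  Total hydrogens = 20.

20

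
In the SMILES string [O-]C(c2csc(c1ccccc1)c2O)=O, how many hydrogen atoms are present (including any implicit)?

Hydrogens are implicit in SMILES; fill each atom to its normal valence:
  6 × C (aromatic): 1 H each → 6
  4 × C (aromatic): no H
  1 × C: no H
  1 × O: 1 H
  1 × O: no H
  1 × O (charge -1): no H
  1 × S (aromatic): no H
  Total hydrogens = 7.

7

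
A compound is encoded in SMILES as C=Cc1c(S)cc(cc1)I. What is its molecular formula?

C8H7IS

Heavy atoms from the SMILES: 8 C, 1 I, 1 S.
Implicit hydrogens by atom environment:
  3 × C (aromatic): 1 H each → 3
  3 × C (aromatic): no H
  1 × C: 2 H
  1 × C: 1 H
  1 × I: no H
  1 × S: 1 H
  Total hydrogens = 7.
Molecular formula: C8H7IS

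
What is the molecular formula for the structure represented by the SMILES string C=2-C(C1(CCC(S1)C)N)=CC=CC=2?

Heavy atoms from the SMILES: 11 C, 1 N, 1 S.
Implicit hydrogens by atom environment:
  5 × C (aromatic): 1 H each → 5
  2 × C: 2 H each → 4
  1 × C: 3 H
  1 × C: 1 H
  1 × C: no H
  1 × C (aromatic): no H
  1 × N: 2 H
  1 × S: no H
  Total hydrogens = 15.
Molecular formula: C11H15NS

C11H15NS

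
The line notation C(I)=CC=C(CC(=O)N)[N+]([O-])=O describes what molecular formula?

C6H7IN2O3

Heavy atoms from the SMILES: 6 C, 1 I, 2 N, 3 O.
Implicit hydrogens by atom environment:
  3 × C: 1 H each → 3
  2 × C: no H
  2 × O: no H
  1 × C: 2 H
  1 × I: no H
  1 × N: 2 H
  1 × N (charge +1): no H
  1 × O (charge -1): no H
  Total hydrogens = 7.
Molecular formula: C6H7IN2O3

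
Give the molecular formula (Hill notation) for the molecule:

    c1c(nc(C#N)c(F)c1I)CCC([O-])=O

C9H5FIN2O2-

Heavy atoms from the SMILES: 9 C, 1 F, 1 I, 2 N, 2 O.
Implicit hydrogens by atom environment:
  4 × C (aromatic): no H
  2 × C: 2 H each → 4
  2 × C: no H
  1 × C (aromatic): 1 H
  1 × F: no H
  1 × I: no H
  1 × N (aromatic): no H
  1 × N: no H
  1 × O: no H
  1 × O (charge -1): no H
  Total hydrogens = 5.
Net charge -1.
Molecular formula: C9H5FIN2O2-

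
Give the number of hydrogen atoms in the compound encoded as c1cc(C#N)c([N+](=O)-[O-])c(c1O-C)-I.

5

Hydrogens are implicit in SMILES; fill each atom to its normal valence:
  4 × C (aromatic): no H
  2 × C (aromatic): 1 H each → 2
  2 × O: no H
  1 × C: 3 H
  1 × C: no H
  1 × I: no H
  1 × N (charge +1): no H
  1 × N: no H
  1 × O (charge -1): no H
  Total hydrogens = 5.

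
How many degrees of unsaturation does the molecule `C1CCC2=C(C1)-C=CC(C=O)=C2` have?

Molecular formula from the SMILES: C11H12O.
DoU = (2C + 2 + N − H − X)/2 = (2·11 + 2 + 0 − 12 − 0)/2 = 12/2 = 6.
(Structurally: 2 ring(s) + 4 π bond(s) = 6.)

6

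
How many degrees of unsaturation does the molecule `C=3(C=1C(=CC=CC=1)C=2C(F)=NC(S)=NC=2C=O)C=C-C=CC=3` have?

13

Molecular formula from the SMILES: C17H11FN2OS.
DoU = (2C + 2 + N − H − X)/2 = (2·17 + 2 + 2 − 11 − 1)/2 = 26/2 = 13.
(Structurally: 3 ring(s) + 10 π bond(s) = 13.)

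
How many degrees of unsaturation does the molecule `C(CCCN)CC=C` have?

Molecular formula from the SMILES: C7H15N.
DoU = (2C + 2 + N − H − X)/2 = (2·7 + 2 + 1 − 15 − 0)/2 = 2/2 = 1.
(Structurally: 0 ring(s) + 1 π bond(s) = 1.)

1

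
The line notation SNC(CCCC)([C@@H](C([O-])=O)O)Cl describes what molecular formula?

Heavy atoms from the SMILES: 7 C, 1 Cl, 1 N, 3 O, 1 S.
Implicit hydrogens by atom environment:
  3 × C: 2 H each → 6
  2 × C: no H
  1 × C: 3 H
  1 × C: 1 H
  1 × Cl: no H
  1 × N: 1 H
  1 × O: 1 H
  1 × O: no H
  1 × O (charge -1): no H
  1 × S: 1 H
  Total hydrogens = 13.
Net charge -1.
Molecular formula: C7H13ClNO3S-

C7H13ClNO3S-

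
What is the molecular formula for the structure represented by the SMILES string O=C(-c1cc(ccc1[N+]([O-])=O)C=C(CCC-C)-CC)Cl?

Heavy atoms from the SMILES: 15 C, 1 Cl, 1 N, 3 O.
Implicit hydrogens by atom environment:
  4 × C: 2 H each → 8
  3 × C (aromatic): 1 H each → 3
  3 × C (aromatic): no H
  2 × C: 3 H each → 6
  2 × C: no H
  2 × O: no H
  1 × C: 1 H
  1 × Cl: no H
  1 × N (charge +1): no H
  1 × O (charge -1): no H
  Total hydrogens = 18.
Molecular formula: C15H18ClNO3

C15H18ClNO3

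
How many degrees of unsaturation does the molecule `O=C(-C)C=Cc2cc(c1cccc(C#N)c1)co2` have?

11

Molecular formula from the SMILES: C15H11NO2.
DoU = (2C + 2 + N − H − X)/2 = (2·15 + 2 + 1 − 11 − 0)/2 = 22/2 = 11.
(Structurally: 2 ring(s) + 9 π bond(s) = 11.)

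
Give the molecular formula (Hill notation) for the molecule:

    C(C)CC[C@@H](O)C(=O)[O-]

C6H11O3-

Heavy atoms from the SMILES: 6 C, 3 O.
Implicit hydrogens by atom environment:
  3 × C: 2 H each → 6
  1 × C: 3 H
  1 × C: 1 H
  1 × C: no H
  1 × O: 1 H
  1 × O: no H
  1 × O (charge -1): no H
  Total hydrogens = 11.
Net charge -1.
Molecular formula: C6H11O3-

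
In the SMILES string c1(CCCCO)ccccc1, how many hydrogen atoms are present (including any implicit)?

Hydrogens are implicit in SMILES; fill each atom to its normal valence:
  5 × C (aromatic): 1 H each → 5
  4 × C: 2 H each → 8
  1 × C (aromatic): no H
  1 × O: 1 H
  Total hydrogens = 14.

14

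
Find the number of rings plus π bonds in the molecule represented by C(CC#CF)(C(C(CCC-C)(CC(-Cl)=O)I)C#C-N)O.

Molecular formula from the SMILES: C14H18ClFINO2.
DoU = (2C + 2 + N − H − X)/2 = (2·14 + 2 + 1 − 18 − 3)/2 = 10/2 = 5.
(Structurally: 0 ring(s) + 5 π bond(s) = 5.)

5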